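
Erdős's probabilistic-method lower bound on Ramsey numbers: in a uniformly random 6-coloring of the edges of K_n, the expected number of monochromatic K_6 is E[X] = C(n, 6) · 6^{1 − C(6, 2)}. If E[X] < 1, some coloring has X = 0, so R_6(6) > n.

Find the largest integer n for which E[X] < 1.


We need C(n, 6) · 6^{1 − 15} < 1, i.e. C(n, 6) < 6^{15 − 1} = 78364164096.
Check values of n near the boundary:
  n = 196: C(196, 6) = 72887293024; 72887293024 < 78364164096? YES
  n = 197: C(197, 6) = 75176946208; 75176946208 < 78364164096? YES
  n = 198: C(198, 6) = 77526225777; 77526225777 < 78364164096? YES
  n = 199: C(199, 6) = 79936367511; 79936367511 < 78364164096? NO
The largest n with C(n, 6) < 78364164096 is n = 198 (where E[X] = 25842075259/26121388032 ≈ 0.9893). Hence R_6(6) > 198, i.e. R_6(6) ≥ 199.

Largest n = 198; hence R_6(6) > 198.


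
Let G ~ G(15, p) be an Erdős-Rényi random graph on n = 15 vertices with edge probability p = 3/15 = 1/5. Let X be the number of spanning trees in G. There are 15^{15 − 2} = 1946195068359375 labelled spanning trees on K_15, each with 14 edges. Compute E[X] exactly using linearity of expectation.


K_15 has 15^{15 − 2} = 1946195068359375 labelled spanning trees.
For each such spanning tree H, let X_H = 1 if all 14 edges of H are present in G. Then P[X_H = 1] = p^{14} = (1/5)^{14} = 1/6103515625.
By linearity: E[X] = Σ_H E[X_H] = 1946195068359375 · p^{14} = 1946195068359375 · 1/6103515625 = 1594323/5.
Numerically: E[X] ≈ 318865.

E[X] = 1946195068359375 · (1/5)^{14} = 1594323/5 ≈ 318865.


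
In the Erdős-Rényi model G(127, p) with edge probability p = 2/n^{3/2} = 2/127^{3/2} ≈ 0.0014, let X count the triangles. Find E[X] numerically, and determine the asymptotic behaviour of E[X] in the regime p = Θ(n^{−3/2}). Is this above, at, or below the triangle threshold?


Number of potential triangles: C(127, 3) = 333375.
Each occurs with probability p³ ≈ (0.0014)³ ≈ 2.72881e-09.
By linearity: E[X] = C(127, 3)·p³ ≈ 333375 · 2.72881e-09 ≈ 0.001.
Since α = 3/2 > 1, p = c/n^{3/2} = o(1/n) is below the triangle threshold p ~ 1/n. Asymptotically E[X] ~ (c³/6)·n^{3(1−α)} = (2³/6)·n^{-1.5} → 0, so by Markov's inequality G has no triangles w.h.p.

E[X] ≈ 0.001; in regime p = Θ(1/n^{3/2}) E[X] tends to 0 (below the triangle threshold p ~ 1/n).


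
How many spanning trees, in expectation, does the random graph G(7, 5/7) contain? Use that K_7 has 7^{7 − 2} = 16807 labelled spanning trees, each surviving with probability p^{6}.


K_7 has 7^{7 − 2} = 16807 labelled spanning trees.
For each such spanning tree H, let X_H = 1 if all 6 edges of H are present in G. Then P[X_H = 1] = p^{6} = (5/7)^{6} = 15625/117649.
By linearity of expectation: E[X] = Σ_H E[X_H] = 16807 · p^{6} = 16807 · 15625/117649 = 15625/7.
Numerically: E[X] ≈ 2232.1.

E[X] = 16807 · (5/7)^{6} = 15625/7 ≈ 2232.1.


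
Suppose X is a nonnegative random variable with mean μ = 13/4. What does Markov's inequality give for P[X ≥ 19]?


μ = E[X] = 13/4, a = 19.
Markov: P[X ≥ 19] ≤ μ/a = (13/4)/19 = 13/76.
Numerically: ≈ 0.171053.
(Since a = 19 > μ = 3.250000, the bound 13/76 is < 1 and informative.)

P[X ≥ 19] ≤ 13/76 ≈ 0.171053.


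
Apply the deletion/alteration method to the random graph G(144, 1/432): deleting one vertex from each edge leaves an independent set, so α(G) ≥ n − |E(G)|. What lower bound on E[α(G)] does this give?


E[|E(G)|] = C(144, 2)·p = 10296 · (1/432) = 143/6.
E[α(G)] ≥ n − E[|E(G)|] = 144 − 143/6 = 721/6.
Numerically: ≈ 120.1667.
(This is only a lower bound; the true E[α(G)] may be larger.)

E[α(G)] ≥ 721/6 ≈ 120.1667.


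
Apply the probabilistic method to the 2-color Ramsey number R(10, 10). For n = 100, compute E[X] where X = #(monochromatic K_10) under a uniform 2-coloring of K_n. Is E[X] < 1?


E[X] = C(100, 10) · 2^{1 − 45} = 17310309456440 · 2^{−44} = 17310309456440/17592186044416.
As a reduced fraction: E[X] = 2163788682055/2199023255552 ≈ 0.983977.
Is E[X] < 1? YES.
Since E[X] < 1, there exists a 2-coloring of K_{100} with no monochromatic K_10; hence R(10, 10) > 100.

E[X] = 2163788682055/2199023255552 ≈ 0.983977; E[X] < 1, so R(10, 10) > 100.


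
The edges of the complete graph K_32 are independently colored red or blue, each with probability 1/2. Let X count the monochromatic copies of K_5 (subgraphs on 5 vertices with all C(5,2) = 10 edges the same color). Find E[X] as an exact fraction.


Let X = Σ_S X_S over the C(32, 5) = 201376 subsets S of size 5, where X_S = 1 if the K_5 on S is monochromatic.
For a fixed S, the K_5 on S has C(5, 2) = 10 edges. P[all 10 edges red] = (1/2)^10, and likewise for blue, so P[monochromatic] = 2·(1/2)^10 = 2^{1 − 10} = 1/512.
Summing: E[X] = C(32, 5) · 2^{1 − 10} = 201376 · 1/512 = 6293/16.
Numerically: E[X] ≈ 393.312.

E[X] = C(32,5)·2^(1−C(5,2)) = 6293/16 ≈ 393.312.


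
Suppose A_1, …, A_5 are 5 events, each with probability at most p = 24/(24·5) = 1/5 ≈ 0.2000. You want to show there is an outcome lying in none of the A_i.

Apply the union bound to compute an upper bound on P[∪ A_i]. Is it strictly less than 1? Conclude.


Union bound: P[∪_{i=1}^{5} A_i] ≤ Σ_i P[A_i] ≤ 5·p = 5·(1/5) = 1.
Numerically: 1 ≈ 1.0000.
Is 1 < 1? NO.
Since the bound 1 is ≥ 1, the union bound is uninformative here; it does NOT by itself certify existence.

5·p = 1 ≈ 1.0000; existence NOT certified by the union bound.


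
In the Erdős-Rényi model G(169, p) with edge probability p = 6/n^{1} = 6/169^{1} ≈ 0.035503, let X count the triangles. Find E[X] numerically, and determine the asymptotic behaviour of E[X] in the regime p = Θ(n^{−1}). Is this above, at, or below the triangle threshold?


Number of potential triangles: C(169, 3) = 790244.
Each occurs with probability p³ ≈ (0.035503)³ ≈ 4.47500616e-05.
By linearity: E[X] = C(169, 3)·p³ ≈ 790244 · 4.47500616e-05 ≈ 35.363468.
Here α = 1, so p = 6/n is exactly at the triangle threshold p ~ 1/n. Asymptotically E[X] → c³/6 = 6³/6 = 36 ≈ 36.000000, a bounded constant. In this regime the triangle count is asymptotically Poisson(c³/6).

E[X] ≈ 35.363468; in regime p = Θ(1/n^{1}) E[X] stays bounded (at the triangle threshold p ~ 1/n).


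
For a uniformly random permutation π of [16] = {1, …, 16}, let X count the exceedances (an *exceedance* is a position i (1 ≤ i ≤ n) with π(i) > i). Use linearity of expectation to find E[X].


Write X = Σ_{i=1}^{16} X_i, where X_i = 1_{π(i) > i}.
For each fixed i, π(i) is uniform over {1, …, 16} (marginal of a uniform permutation), so P[π(i) > i] = (n − i)/n. Summing: Σ_{i=1}^{16} (n − i)/n = (0 + 1 + … + 15)/16 = 16(16 − 1)/(2·16) = (16 − 1)/2.
Hence E[X] = Σ_{i=1}^{16} (16 − i)/16 = 15/2 ≈ 7.5000.

E[X] = 15/2 = 7.5000.


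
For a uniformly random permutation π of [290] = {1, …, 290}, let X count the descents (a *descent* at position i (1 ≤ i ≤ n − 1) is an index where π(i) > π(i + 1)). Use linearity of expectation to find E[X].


Write X = Σ X_I over i = 1, …, 289, with X_I the indicator of one descent.
There are 289 indicators.
For each fixed i, the pair (π(i), π(i+1)) is a uniformly random ordered pair of distinct values from {1, …, 290}; by symmetry P[π(i) > π(i+1)] = 1/2.
By linearity: E[X] = 289 · (1/2) = (290 − 1) · (1/2) = 289/2 ≈ 144.500.

E[X] = 289/2 = 144.500.


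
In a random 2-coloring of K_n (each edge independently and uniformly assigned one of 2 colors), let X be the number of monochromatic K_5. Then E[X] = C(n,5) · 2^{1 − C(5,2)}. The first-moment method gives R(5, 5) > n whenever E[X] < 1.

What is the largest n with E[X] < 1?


We need C(n, 5) · 2^{1 − 10} < 1, i.e. C(n, 5) < 2^{10 − 1} = 512.
Check values of n near the boundary:
  n = 6: C(6, 5) = 6; 6 < 512? YES
  n = 7: C(7, 5) = 21; 21 < 512? YES
  n = 8: C(8, 5) = 56; 56 < 512? YES
  n = 9: C(9, 5) = 126; 126 < 512? YES
  n = 10: C(10, 5) = 252; 252 < 512? YES
  n = 11: C(11, 5) = 462; 462 < 512? YES
  n = 12: C(12, 5) = 792; 792 < 512? NO
The largest n with C(n, 5) < 512 is n = 11 (where E[X] = 231/256 ≈ 0.9023438). Hence R(5, 5) > 11, i.e. R(5, 5) ≥ 12.

Largest n = 11; hence R(5, 5) > 11.


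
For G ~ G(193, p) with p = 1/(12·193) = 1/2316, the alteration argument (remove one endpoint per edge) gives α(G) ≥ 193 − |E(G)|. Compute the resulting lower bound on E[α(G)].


E[|E(G)|] = C(193, 2)·p = 18528 · (1/2316) = 8.
E[α(G)] ≥ n − E[|E(G)|] = 193 − 8 = 185.
Numerically: ≈ 185.0000.
(This is only a lower bound; the true E[α(G)] may be larger.)

E[α(G)] ≥ 185 ≈ 185.0000.


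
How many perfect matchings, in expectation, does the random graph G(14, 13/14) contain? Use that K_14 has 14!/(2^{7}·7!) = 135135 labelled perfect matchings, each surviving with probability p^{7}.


K_14 has 14!/(2^{7}·7!) = 135135 labelled perfect matchings.
For each such perfect matching H, let X_H = 1 if all 7 edges of H are present in G. Then P[X_H = 1] = p^{7} = (13/14)^{7} = 62748517/105413504.
By linearity of expectation: E[X] = Σ_H E[X_H] = 135135 · p^{7} = 135135 · 62748517/105413504 = 1211360120685/15059072.
Numerically: E[X] ≈ 80441.

E[X] = 135135 · (13/14)^{7} = 1211360120685/15059072 ≈ 80441.


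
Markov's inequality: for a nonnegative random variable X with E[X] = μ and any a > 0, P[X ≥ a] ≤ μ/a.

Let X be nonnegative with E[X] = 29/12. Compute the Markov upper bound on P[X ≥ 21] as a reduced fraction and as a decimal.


μ = E[X] = 29/12, a = 21.
Markov: P[X ≥ 21] ≤ μ/a = (29/12)/21 = 29/252.
Numerically: ≈ 0.115.
(Since a = 21 > μ = 2.417, the bound 29/252 is < 1 and informative.)

P[X ≥ 21] ≤ 29/252 ≈ 0.115.


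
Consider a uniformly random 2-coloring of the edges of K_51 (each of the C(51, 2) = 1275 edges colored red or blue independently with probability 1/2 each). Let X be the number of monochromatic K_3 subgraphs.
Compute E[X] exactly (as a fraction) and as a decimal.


Let X = Σ_S X_S over the C(51, 3) = 20825 subsets S of size 3, where X_S = 1 if the K_3 on S is monochromatic.
For a fixed S, the K_3 on S has C(3, 2) = 3 edges. P[all 3 edges red] = (1/2)^3, and likewise for blue, so P[monochromatic] = 2·(1/2)^3 = 2^{1 − 3} = 1/4.
By linearity of expectation: E[X] = C(51, 3) · 2^{1 − 3} = 20825 · 1/4 = 20825/4.
Numerically: E[X] ≈ 5206.2500.

E[X] = C(51,3)·2^(1−C(3,2)) = 20825/4 ≈ 5206.2500.


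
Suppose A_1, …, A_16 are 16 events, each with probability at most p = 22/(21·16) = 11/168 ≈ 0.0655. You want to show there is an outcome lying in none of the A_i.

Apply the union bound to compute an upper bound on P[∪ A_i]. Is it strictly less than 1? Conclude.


Union bound: P[∪_{i=1}^{16} A_i] ≤ Σ_i P[A_i] ≤ 16·p = 16·(11/168) = 22/21.
Numerically: 22/21 ≈ 1.0476.
Is 22/21 < 1? NO.
Since the bound 22/21 is ≥ 1, the union bound is uninformative here; it does NOT by itself certify existence.

16·p = 22/21 ≈ 1.0476; existence NOT certified by the union bound.


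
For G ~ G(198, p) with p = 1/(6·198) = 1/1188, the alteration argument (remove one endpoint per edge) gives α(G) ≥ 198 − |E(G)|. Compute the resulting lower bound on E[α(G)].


E[|E(G)|] = C(198, 2)·p = 19503 · (1/1188) = 197/12.
E[α(G)] ≥ n − E[|E(G)|] = 198 − 197/12 = 2179/12.
Numerically: ≈ 181.583333.
(This is only a lower bound; the true E[α(G)] may be larger.)

E[α(G)] ≥ 2179/12 ≈ 181.583333.


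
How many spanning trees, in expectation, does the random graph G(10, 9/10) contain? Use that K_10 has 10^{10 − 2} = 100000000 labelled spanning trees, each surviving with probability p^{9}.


K_10 has 10^{10 − 2} = 100000000 labelled spanning trees.
For each such spanning tree H, let X_H = 1 if all 9 edges of H are present in G. Then P[X_H = 1] = p^{9} = (9/10)^{9} = 387420489/1000000000.
By linearity of expectation: E[X] = Σ_H E[X_H] = 100000000 · p^{9} = 100000000 · 387420489/1000000000 = 387420489/10.
Numerically: E[X] ≈ 3.87e+07.

E[X] = 100000000 · (9/10)^{9} = 387420489/10 ≈ 3.87e+07.


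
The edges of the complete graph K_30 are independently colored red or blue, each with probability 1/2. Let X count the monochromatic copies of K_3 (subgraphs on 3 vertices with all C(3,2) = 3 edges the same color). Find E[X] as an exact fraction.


Let X = Σ_S X_S over the C(30, 3) = 4060 subsets S of size 3, where X_S = 1 if the K_3 on S is monochromatic.
For a fixed S, the K_3 on S has C(3, 2) = 3 edges. P[all 3 edges red] = (1/2)^3, and likewise for blue, so P[monochromatic] = 2·(1/2)^3 = 2^{1 − 3} = 1/4.
By linearity: E[X] = C(30, 3) · 2^{1 − 3} = 4060 · 1/4 = 1015.
Numerically: E[X] ≈ 1015.0000.

E[X] = C(30,3)·2^(1−C(3,2)) = 1015 ≈ 1015.0000.


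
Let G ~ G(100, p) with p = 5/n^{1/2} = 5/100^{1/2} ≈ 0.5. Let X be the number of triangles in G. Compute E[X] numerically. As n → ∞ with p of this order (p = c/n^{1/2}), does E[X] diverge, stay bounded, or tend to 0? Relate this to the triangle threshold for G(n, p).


Number of potential triangles: C(100, 3) = 161700.
Each occurs with probability p³ ≈ (0.5)³ ≈ 1.250000e-01.
By linearity: E[X] = C(100, 3)·p³ ≈ 161700 · 1.250000e-01 ≈ 20212.5000.
Since α = 1/2 < 1, p = c/n^{1/2} ≫ 1/n is above the triangle threshold p ~ 1/n. Asymptotically E[X] ~ (c³/6)·n^{3(1−α)} = (5³/6)·n^{1.5} → ∞; triangles are abundant w.h.p.

E[X] ≈ 20212.5000; in regime p = Θ(1/n^{1/2}) E[X] diverges (above the triangle threshold p ~ 1/n).


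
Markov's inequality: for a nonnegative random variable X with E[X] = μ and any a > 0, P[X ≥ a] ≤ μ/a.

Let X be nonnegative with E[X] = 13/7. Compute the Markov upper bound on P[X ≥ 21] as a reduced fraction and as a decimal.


μ = E[X] = 13/7, a = 21.
Markov: P[X ≥ 21] ≤ μ/a = (13/7)/21 = 13/147.
Numerically: ≈ 0.0884.
(Since a = 21 > μ = 1.8571, the bound 13/147 is < 1 and informative.)

P[X ≥ 21] ≤ 13/147 ≈ 0.0884.


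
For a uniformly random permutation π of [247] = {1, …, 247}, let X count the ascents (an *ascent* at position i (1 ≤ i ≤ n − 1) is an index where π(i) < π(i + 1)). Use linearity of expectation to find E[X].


Write X = Σ X_I over i = 1, …, 246, with X_I the indicator of one ascent.
There are 246 indicators.
For each fixed i, the pair (π(i), π(i+1)) is a uniformly random ordered pair of distinct values from {1, …, 247}; by symmetry P[π(i) < π(i+1)] = 1/2.
By linearity: E[X] = 246 · (1/2) = (247 − 1) · (1/2) = 123 ≈ 123.00000.

E[X] = 123 = 123.00000.


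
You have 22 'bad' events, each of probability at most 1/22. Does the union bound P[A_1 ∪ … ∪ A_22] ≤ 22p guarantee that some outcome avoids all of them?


Union bound: P[∪_{i=1}^{22} A_i] ≤ Σ_i P[A_i] ≤ 22·p = 22·(1/22) = 1.
Numerically: 1 ≈ 1.00000.
Is 1 < 1? NO.
Since the bound 1 is ≥ 1, the union bound is uninformative here; it does NOT by itself certify existence.

22·p = 1 ≈ 1.00000; existence NOT certified by the union bound.


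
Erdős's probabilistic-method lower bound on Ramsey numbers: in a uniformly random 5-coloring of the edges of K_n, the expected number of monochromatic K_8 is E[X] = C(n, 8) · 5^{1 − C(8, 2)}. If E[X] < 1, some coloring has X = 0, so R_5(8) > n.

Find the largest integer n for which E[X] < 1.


We need C(n, 8) · 5^{1 − 28} < 1, i.e. C(n, 8) < 5^{28 − 1} = 7450580596923828125.
Check values of n near the boundary:
  n = 858: C(858, 8) = 7049584530256467771; 7049584530256467771 < 7450580596923828125? YES
  n = 859: C(859, 8) = 7115855595170747139; 7115855595170747139 < 7450580596923828125? YES
  n = 860: C(860, 8) = 7182671140665308145; 7182671140665308145 < 7450580596923828125? YES
  n = 861: C(861, 8) = 7250034996615275865; 7250034996615275865 < 7450580596923828125? YES
  n = 862: C(862, 8) = 7317951015318931845; 7317951015318931845 < 7450580596923828125? YES
  n = 863: C(863, 8) = 7386423071602617757; 7386423071602617757 < 7450580596923828125? YES
  n = 864: C(864, 8) = 7455455062926006708; 7455455062926006708 < 7450580596923828125? NO
  n = 865: C(865, 8) = 7525050909487743060; 7525050909487743060 < 7450580596923828125? NO
  n = 866: C(866, 8) = 7595214554331451620; 7595214554331451620 < 7450580596923828125? NO
The largest n with C(n, 8) < 7450580596923828125 is n = 863 (where E[X] = 7386423071602617757/7450580596923828125 ≈ 0.99139). Hence R_5(8) > 863, i.e. R_5(8) ≥ 864.

Largest n = 863; hence R_5(8) > 863.


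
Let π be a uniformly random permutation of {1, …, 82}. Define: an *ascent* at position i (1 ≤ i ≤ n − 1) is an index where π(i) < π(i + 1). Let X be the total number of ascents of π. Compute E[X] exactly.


Write X = Σ X_I over i = 1, …, 81, with X_I the indicator of one ascent.
There are 81 indicators.
For each fixed i, the pair (π(i), π(i+1)) is a uniformly random ordered pair of distinct values from {1, …, 82}; by symmetry P[π(i) < π(i+1)] = 1/2.
By linearity: E[X] = 81 · (1/2) = (82 − 1) · (1/2) = 81/2 ≈ 40.500.

E[X] = 81/2 = 40.500.


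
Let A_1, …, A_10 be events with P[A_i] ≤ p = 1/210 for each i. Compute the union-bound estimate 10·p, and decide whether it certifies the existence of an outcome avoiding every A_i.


Union bound: P[∪_{i=1}^{10} A_i] ≤ Σ_i P[A_i] ≤ 10·p = 10·(1/210) = 1/21.
Numerically: 1/21 ≈ 0.0476190.
Is 1/21 < 1? YES.
Since P[∪ A_i] ≤ 1/21 < 1, the complement has P[∩ A_i^c] ≥ 1 − 1/21 = 20/21 > 0, so some outcome avoids every A_i.

10·p = 1/21 ≈ 0.0476190; existence CERTIFIED by the union bound.


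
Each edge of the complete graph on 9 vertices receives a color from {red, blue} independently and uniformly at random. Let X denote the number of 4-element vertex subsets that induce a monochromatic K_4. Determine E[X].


Let X = Σ_S X_S over the C(9, 4) = 126 subsets S of size 4, where X_S = 1 if the K_4 on S is monochromatic.
For a fixed S, the K_4 on S has C(4, 2) = 6 edges. P[all 6 edges red] = (1/2)^6, and likewise for blue, so P[monochromatic] = 2·(1/2)^6 = 2^{1 − 6} = 1/32.
By linearity: E[X] = C(9, 4) · 2^{1 − 6} = 126 · 1/32 = 63/16.
Numerically: E[X] ≈ 3.938.

E[X] = C(9,4)·2^(1−C(4,2)) = 63/16 ≈ 3.938.


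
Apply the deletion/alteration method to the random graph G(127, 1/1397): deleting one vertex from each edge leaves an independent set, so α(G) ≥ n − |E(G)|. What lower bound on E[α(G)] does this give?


E[|E(G)|] = C(127, 2)·p = 8001 · (1/1397) = 63/11.
E[α(G)] ≥ n − E[|E(G)|] = 127 − 63/11 = 1334/11.
Numerically: ≈ 121.27273.
(This is only a lower bound; the true E[α(G)] may be larger.)

E[α(G)] ≥ 1334/11 ≈ 121.27273.


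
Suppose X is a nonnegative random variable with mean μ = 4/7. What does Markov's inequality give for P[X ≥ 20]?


μ = E[X] = 4/7, a = 20.
Markov: P[X ≥ 20] ≤ μ/a = (4/7)/20 = 1/35.
Numerically: ≈ 0.0286.
(Since a = 20 > μ = 0.5714, the bound 1/35 is < 1 and informative.)

P[X ≥ 20] ≤ 1/35 ≈ 0.0286.


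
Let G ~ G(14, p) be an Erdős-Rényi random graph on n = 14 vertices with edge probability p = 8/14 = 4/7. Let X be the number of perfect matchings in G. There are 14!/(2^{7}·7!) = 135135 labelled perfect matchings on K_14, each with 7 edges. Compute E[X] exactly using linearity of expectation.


K_14 has 14!/(2^{7}·7!) = 135135 labelled perfect matchings.
For each such perfect matching H, let X_H = 1 if all 7 edges of H are present in G. Then P[X_H = 1] = p^{7} = (4/7)^{7} = 16384/823543.
Summing the indicators: E[X] = Σ_H E[X_H] = 135135 · p^{7} = 135135 · 16384/823543 = 316293120/117649.
Numerically: E[X] ≈ 2688.4.

E[X] = 135135 · (4/7)^{7} = 316293120/117649 ≈ 2688.4.


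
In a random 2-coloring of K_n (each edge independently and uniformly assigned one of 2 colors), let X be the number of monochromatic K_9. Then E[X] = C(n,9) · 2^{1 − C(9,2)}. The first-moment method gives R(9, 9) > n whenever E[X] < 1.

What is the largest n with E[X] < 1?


We need C(n, 9) · 2^{1 − 36} < 1, i.e. C(n, 9) < 2^{36 − 1} = 34359738368.
Check values of n near the boundary:
  n = 64: C(64, 9) = 27540584512; 27540584512 < 34359738368? YES
  n = 65: C(65, 9) = 31966749880; 31966749880 < 34359738368? YES
  n = 66: C(66, 9) = 37014131440; 37014131440 < 34359738368? NO
  n = 67: C(67, 9) = 42757703560; 42757703560 < 34359738368? NO
The largest n with C(n, 9) < 34359738368 is n = 65 (where E[X] = 3995843735/4294967296 ≈ 0.9303549). Hence R(9, 9) > 65, i.e. R(9, 9) ≥ 66.

Largest n = 65; hence R(9, 9) > 65.


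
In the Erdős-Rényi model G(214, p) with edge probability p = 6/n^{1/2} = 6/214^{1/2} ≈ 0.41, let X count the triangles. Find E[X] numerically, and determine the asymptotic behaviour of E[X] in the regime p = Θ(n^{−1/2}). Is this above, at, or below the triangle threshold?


Number of potential triangles: C(214, 3) = 1610564.
Each occurs with probability p³ ≈ (0.41)³ ≈ 6.89975e-02.
By linearity: E[X] = C(214, 3)·p³ ≈ 1610564 · 6.89975e-02 ≈ 111124.822.
Since α = 1/2 < 1, p = c/n^{1/2} ≫ 1/n is above the triangle threshold p ~ 1/n. Asymptotically E[X] ~ (c³/6)·n^{3(1−α)} = (6³/6)·n^{1.5} → ∞; triangles are abundant w.h.p.

E[X] ≈ 111124.822; in regime p = Θ(1/n^{1/2}) E[X] diverges (above the triangle threshold p ~ 1/n).


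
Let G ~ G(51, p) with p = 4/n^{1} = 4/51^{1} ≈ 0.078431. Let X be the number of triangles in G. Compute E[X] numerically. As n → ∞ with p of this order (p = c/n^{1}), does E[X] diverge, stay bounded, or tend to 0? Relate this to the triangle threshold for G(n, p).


Number of potential triangles: C(51, 3) = 20825.
Each occurs with probability p³ ≈ (0.078431)³ ≈ 4.8246904e-04.
By linearity: E[X] = C(51, 3)·p³ ≈ 20825 · 4.8246904e-04 ≈ 10.04742.
Here α = 1, so p = 4/n is exactly at the triangle threshold p ~ 1/n. Asymptotically E[X] → c³/6 = 4³/6 = 32/3 ≈ 10.66667, a bounded constant. In this regime the triangle count is asymptotically Poisson(c³/6).

E[X] ≈ 10.04742; in regime p = Θ(1/n^{1}) E[X] stays bounded (at the triangle threshold p ~ 1/n).


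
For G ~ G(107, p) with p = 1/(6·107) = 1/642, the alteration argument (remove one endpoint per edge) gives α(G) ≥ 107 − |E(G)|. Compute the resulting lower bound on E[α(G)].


E[|E(G)|] = C(107, 2)·p = 5671 · (1/642) = 53/6.
E[α(G)] ≥ n − E[|E(G)|] = 107 − 53/6 = 589/6.
Numerically: ≈ 98.16667.
(This is only a lower bound; the true E[α(G)] may be larger.)

E[α(G)] ≥ 589/6 ≈ 98.16667.


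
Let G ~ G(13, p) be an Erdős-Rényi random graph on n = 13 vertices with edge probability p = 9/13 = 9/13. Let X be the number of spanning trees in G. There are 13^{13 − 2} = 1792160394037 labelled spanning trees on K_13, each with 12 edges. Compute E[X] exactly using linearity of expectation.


K_13 has 13^{13 − 2} = 1792160394037 labelled spanning trees.
For each such spanning tree H, let X_H = 1 if all 12 edges of H are present in G. Then P[X_H = 1] = p^{12} = (9/13)^{12} = 282429536481/23298085122481.
Summing the indicators: E[X] = Σ_H E[X_H] = 1792160394037 · p^{12} = 1792160394037 · 282429536481/23298085122481 = 282429536481/13.
Numerically: E[X] ≈ 2.17e+10.

E[X] = 1792160394037 · (9/13)^{12} = 282429536481/13 ≈ 2.17e+10.


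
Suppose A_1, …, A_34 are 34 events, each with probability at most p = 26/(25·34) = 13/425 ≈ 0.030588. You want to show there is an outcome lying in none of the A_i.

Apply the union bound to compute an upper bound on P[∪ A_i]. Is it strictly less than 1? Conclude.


Union bound: P[∪_{i=1}^{34} A_i] ≤ Σ_i P[A_i] ≤ 34·p = 34·(13/425) = 26/25.
Numerically: 26/25 ≈ 1.040000.
Is 26/25 < 1? NO.
Since the bound 26/25 is ≥ 1, the union bound is uninformative here; it does NOT by itself certify existence.

34·p = 26/25 ≈ 1.040000; existence NOT certified by the union bound.


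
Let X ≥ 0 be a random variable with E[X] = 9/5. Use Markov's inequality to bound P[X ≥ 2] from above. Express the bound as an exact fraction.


μ = E[X] = 9/5, a = 2.
Markov: P[X ≥ 2] ≤ μ/a = (9/5)/2 = 9/10.
Numerically: ≈ 0.9000.
(Since a = 2 > μ = 1.8000, the bound 9/10 is < 1 and informative.)

P[X ≥ 2] ≤ 9/10 ≈ 0.9000.


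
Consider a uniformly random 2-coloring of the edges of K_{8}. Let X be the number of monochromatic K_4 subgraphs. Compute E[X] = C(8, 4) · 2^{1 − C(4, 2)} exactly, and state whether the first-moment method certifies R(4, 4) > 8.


E[X] = C(8, 4) · 2^{1 − 6} = 70 · 2^{−5} = 70/32.
As a reduced fraction: E[X] = 35/16 ≈ 2.187500.
Is E[X] < 1? NO.
Since E[X] ≥ 1, the first-moment bound is inconclusive at n = 8; it does NOT by itself certify R(4, 4) > 8.

E[X] = 35/16 ≈ 2.187500; E[X] ≥ 1; first-moment method inconclusive here.


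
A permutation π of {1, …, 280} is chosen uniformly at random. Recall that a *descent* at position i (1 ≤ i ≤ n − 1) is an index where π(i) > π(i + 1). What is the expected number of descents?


Write X = Σ X_I over i = 1, …, 279, with X_I the indicator of one descent.
There are 279 indicators.
For each fixed i, the pair (π(i), π(i+1)) is a uniformly random ordered pair of distinct values from {1, …, 280}; by symmetry P[π(i) > π(i+1)] = 1/2.
By linearity: E[X] = 279 · (1/2) = (280 − 1) · (1/2) = 279/2 ≈ 139.5000.

E[X] = 279/2 = 139.5000.


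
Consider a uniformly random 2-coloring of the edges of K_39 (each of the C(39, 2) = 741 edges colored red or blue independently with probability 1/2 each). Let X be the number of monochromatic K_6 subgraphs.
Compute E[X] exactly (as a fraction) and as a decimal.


Let X = Σ_S X_S over the C(39, 6) = 3262623 subsets S of size 6, where X_S = 1 if the K_6 on S is monochromatic.
For a fixed S, the K_6 on S has C(6, 2) = 15 edges. P[all 15 edges red] = (1/2)^15, and likewise for blue, so P[monochromatic] = 2·(1/2)^15 = 2^{1 − 15} = 1/16384.
Summing: E[X] = C(39, 6) · 2^{1 − 15} = 3262623 · 1/16384 = 3262623/16384.
Numerically: E[X] ≈ 199.134705.

E[X] = C(39,6)·2^(1−C(6,2)) = 3262623/16384 ≈ 199.134705.


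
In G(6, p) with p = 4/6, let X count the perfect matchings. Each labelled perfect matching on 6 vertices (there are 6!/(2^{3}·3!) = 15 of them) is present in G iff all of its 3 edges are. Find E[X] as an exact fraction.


K_6 has 6!/(2^{3}·3!) = 15 labelled perfect matchings.
For each such perfect matching H, let X_H = 1 if all 3 edges of H are present in G. Then P[X_H = 1] = p^{3} = (2/3)^{3} = 8/27.
Summing the indicators: E[X] = Σ_H E[X_H] = 15 · p^{3} = 15 · 8/27 = 40/9.
Numerically: E[X] ≈ 4.444.

E[X] = 15 · (2/3)^{3} = 40/9 ≈ 4.444.


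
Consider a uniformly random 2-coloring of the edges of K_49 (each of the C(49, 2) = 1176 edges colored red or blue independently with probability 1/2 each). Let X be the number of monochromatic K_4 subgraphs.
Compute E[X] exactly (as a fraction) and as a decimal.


Let X = Σ_S X_S over the C(49, 4) = 211876 subsets S of size 4, where X_S = 1 if the K_4 on S is monochromatic.
For a fixed S, the K_4 on S has C(4, 2) = 6 edges. P[all 6 edges red] = (1/2)^6, and likewise for blue, so P[monochromatic] = 2·(1/2)^6 = 2^{1 − 6} = 1/32.
By linearity: E[X] = C(49, 4) · 2^{1 − 6} = 211876 · 1/32 = 52969/8.
Numerically: E[X] ≈ 6621.125.

E[X] = C(49,4)·2^(1−C(4,2)) = 52969/8 ≈ 6621.125.


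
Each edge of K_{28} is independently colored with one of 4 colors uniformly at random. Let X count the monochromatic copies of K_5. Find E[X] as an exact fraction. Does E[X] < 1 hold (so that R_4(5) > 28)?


E[X] = C(28, 5) · 4^{1 − 10} = 98280 · 4^{−9} = 98280/262144.
As a reduced fraction: E[X] = 12285/32768 ≈ 0.3749084.
Is E[X] < 1? YES.
Since E[X] < 1, there exists a 4-coloring of K_{28} with no monochromatic K_5; hence R_4(5) > 28.

E[X] = 12285/32768 ≈ 0.3749084; E[X] < 1, so R_4(5) > 28.


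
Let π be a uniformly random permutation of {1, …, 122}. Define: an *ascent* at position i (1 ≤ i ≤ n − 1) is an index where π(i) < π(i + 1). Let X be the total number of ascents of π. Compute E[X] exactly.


Write X = Σ X_I over i = 1, …, 121, with X_I the indicator of one ascent.
There are 121 indicators.
For each fixed i, the pair (π(i), π(i+1)) is a uniformly random ordered pair of distinct values from {1, …, 122}; by symmetry P[π(i) < π(i+1)] = 1/2.
By linearity: E[X] = 121 · (1/2) = (122 − 1) · (1/2) = 121/2 ≈ 60.5000.

E[X] = 121/2 = 60.5000.


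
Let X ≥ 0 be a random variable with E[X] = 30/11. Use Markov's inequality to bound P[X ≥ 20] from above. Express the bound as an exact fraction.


μ = E[X] = 30/11, a = 20.
Markov: P[X ≥ 20] ≤ μ/a = (30/11)/20 = 3/22.
Numerically: ≈ 0.13636.
(Since a = 20 > μ = 2.72727, the bound 3/22 is < 1 and informative.)

P[X ≥ 20] ≤ 3/22 ≈ 0.13636.


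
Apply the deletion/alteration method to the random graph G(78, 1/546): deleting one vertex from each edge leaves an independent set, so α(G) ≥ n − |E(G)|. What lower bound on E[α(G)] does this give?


E[|E(G)|] = C(78, 2)·p = 3003 · (1/546) = 11/2.
E[α(G)] ≥ n − E[|E(G)|] = 78 − 11/2 = 145/2.
Numerically: ≈ 72.500.
(This is only a lower bound; the true E[α(G)] may be larger.)

E[α(G)] ≥ 145/2 ≈ 72.500.


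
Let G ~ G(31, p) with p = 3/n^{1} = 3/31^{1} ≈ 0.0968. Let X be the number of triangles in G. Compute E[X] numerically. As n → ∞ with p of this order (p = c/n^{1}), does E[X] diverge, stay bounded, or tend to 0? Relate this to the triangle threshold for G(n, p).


Number of potential triangles: C(31, 3) = 4495.
Each occurs with probability p³ ≈ (0.0968)³ ≈ 9.06314e-04.
By linearity: E[X] = C(31, 3)·p³ ≈ 4495 · 9.06314e-04 ≈ 4.074.
Here α = 1, so p = 3/n is exactly at the triangle threshold p ~ 1/n. Asymptotically E[X] → c³/6 = 3³/6 = 9/2 ≈ 4.500, a bounded constant. In this regime the triangle count is asymptotically Poisson(c³/6).

E[X] ≈ 4.074; in regime p = Θ(1/n^{1}) E[X] stays bounded (at the triangle threshold p ~ 1/n).


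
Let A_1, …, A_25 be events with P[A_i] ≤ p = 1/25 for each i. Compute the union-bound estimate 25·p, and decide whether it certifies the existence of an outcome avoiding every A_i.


Union bound: P[∪_{i=1}^{25} A_i] ≤ Σ_i P[A_i] ≤ 25·p = 25·(1/25) = 1.
Numerically: 1 ≈ 1.00000.
Is 1 < 1? NO.
Since the bound 1 is ≥ 1, the union bound is uninformative here; it does NOT by itself certify existence.

25·p = 1 ≈ 1.00000; existence NOT certified by the union bound.


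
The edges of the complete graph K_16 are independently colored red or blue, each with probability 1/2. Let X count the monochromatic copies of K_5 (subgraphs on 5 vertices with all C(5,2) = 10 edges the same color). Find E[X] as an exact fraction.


Let X = Σ_S X_S over the C(16, 5) = 4368 subsets S of size 5, where X_S = 1 if the K_5 on S is monochromatic.
For a fixed S, the K_5 on S has C(5, 2) = 10 edges. P[all 10 edges red] = (1/2)^10, and likewise for blue, so P[monochromatic] = 2·(1/2)^10 = 2^{1 − 10} = 1/512.
Summing: E[X] = C(16, 5) · 2^{1 − 10} = 4368 · 1/512 = 273/32.
Numerically: E[X] ≈ 8.5312.

E[X] = C(16,5)·2^(1−C(5,2)) = 273/32 ≈ 8.5312.


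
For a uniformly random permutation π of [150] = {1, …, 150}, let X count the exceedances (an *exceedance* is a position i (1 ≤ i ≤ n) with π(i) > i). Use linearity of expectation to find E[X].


Write X = Σ_{i=1}^{150} X_i, where X_i = 1_{π(i) > i}.
For each fixed i, π(i) is uniform over {1, …, 150} (marginal of a uniform permutation), so P[π(i) > i] = (n − i)/n. Summing: Σ_{i=1}^{150} (n − i)/n = (0 + 1 + … + 149)/150 = 150(150 − 1)/(2·150) = (150 − 1)/2.
Hence E[X] = Σ_{i=1}^{150} (150 − i)/150 = 149/2 ≈ 74.50000.

E[X] = 149/2 = 74.50000.


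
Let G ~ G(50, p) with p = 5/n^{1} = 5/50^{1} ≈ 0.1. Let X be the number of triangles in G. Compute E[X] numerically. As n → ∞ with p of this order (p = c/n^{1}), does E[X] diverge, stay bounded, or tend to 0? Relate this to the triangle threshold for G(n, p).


Number of potential triangles: C(50, 3) = 19600.
Each occurs with probability p³ ≈ (0.1)³ ≈ 1.00000000e-03.
By linearity: E[X] = C(50, 3)·p³ ≈ 19600 · 1.00000000e-03 ≈ 19.600000.
Here α = 1, so p = 5/n is exactly at the triangle threshold p ~ 1/n. Asymptotically E[X] → c³/6 = 5³/6 = 125/6 ≈ 20.833333, a bounded constant. In this regime the triangle count is asymptotically Poisson(c³/6).

E[X] ≈ 19.600000; in regime p = Θ(1/n^{1}) E[X] stays bounded (at the triangle threshold p ~ 1/n).


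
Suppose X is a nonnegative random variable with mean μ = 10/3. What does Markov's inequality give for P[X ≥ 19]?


μ = E[X] = 10/3, a = 19.
Markov: P[X ≥ 19] ≤ μ/a = (10/3)/19 = 10/57.
Numerically: ≈ 0.17544.
(Since a = 19 > μ = 3.33333, the bound 10/57 is < 1 and informative.)

P[X ≥ 19] ≤ 10/57 ≈ 0.17544.


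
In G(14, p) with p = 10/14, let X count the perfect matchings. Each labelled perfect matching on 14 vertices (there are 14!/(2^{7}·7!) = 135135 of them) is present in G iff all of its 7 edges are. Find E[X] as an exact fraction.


K_14 has 14!/(2^{7}·7!) = 135135 labelled perfect matchings.
For each such perfect matching H, let X_H = 1 if all 7 edges of H are present in G. Then P[X_H = 1] = p^{7} = (5/7)^{7} = 78125/823543.
Summing the indicators: E[X] = Σ_H E[X_H] = 135135 · p^{7} = 135135 · 78125/823543 = 1508203125/117649.
Numerically: E[X] ≈ 12820.

E[X] = 135135 · (5/7)^{7} = 1508203125/117649 ≈ 12820.


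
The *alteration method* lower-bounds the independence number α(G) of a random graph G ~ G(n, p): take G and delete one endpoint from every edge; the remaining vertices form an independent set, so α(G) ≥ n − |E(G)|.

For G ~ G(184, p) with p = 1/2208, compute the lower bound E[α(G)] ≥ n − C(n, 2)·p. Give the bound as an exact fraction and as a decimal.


E[|E(G)|] = C(184, 2)·p = 16836 · (1/2208) = 61/8.
E[α(G)] ≥ n − E[|E(G)|] = 184 − 61/8 = 1411/8.
Numerically: ≈ 176.3750.
(This is only a lower bound; the true E[α(G)] may be larger.)

E[α(G)] ≥ 1411/8 ≈ 176.3750.


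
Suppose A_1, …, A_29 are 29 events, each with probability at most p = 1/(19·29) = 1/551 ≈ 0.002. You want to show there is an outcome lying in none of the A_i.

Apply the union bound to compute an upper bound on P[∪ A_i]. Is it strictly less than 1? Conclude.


Union bound: P[∪_{i=1}^{29} A_i] ≤ Σ_i P[A_i] ≤ 29·p = 29·(1/551) = 1/19.
Numerically: 1/19 ≈ 0.053.
Is 1/19 < 1? YES.
Since P[∪ A_i] ≤ 1/19 < 1, the complement has P[∩ A_i^c] ≥ 1 − 1/19 = 18/19 > 0, so some outcome avoids every A_i.

29·p = 1/19 ≈ 0.053; existence CERTIFIED by the union bound.


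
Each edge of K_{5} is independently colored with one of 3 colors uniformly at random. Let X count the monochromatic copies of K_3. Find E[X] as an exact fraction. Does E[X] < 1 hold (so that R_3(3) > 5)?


E[X] = C(5, 3) · 3^{1 − 3} = 10 · 3^{−2} = 10/9.
As a reduced fraction: E[X] = 10/9 ≈ 1.1111.
Is E[X] < 1? NO.
Since E[X] ≥ 1, the first-moment bound is inconclusive at n = 5; it does NOT by itself certify R_3(3) > 5.

E[X] = 10/9 ≈ 1.1111; E[X] ≥ 1; first-moment method inconclusive here.


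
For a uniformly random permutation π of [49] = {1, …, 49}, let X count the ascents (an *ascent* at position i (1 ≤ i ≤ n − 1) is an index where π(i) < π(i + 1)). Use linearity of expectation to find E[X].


Write X = Σ X_I over i = 1, …, 48, with X_I the indicator of one ascent.
There are 48 indicators.
For each fixed i, the pair (π(i), π(i+1)) is a uniformly random ordered pair of distinct values from {1, …, 49}; by symmetry P[π(i) < π(i+1)] = 1/2.
By linearity: E[X] = 48 · (1/2) = (49 − 1) · (1/2) = 24 ≈ 24.0000.

E[X] = 24 = 24.0000.


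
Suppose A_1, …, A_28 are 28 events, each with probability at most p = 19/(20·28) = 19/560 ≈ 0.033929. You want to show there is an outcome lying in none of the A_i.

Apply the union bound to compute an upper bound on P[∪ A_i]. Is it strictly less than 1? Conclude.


Union bound: P[∪_{i=1}^{28} A_i] ≤ Σ_i P[A_i] ≤ 28·p = 28·(19/560) = 19/20.
Numerically: 19/20 ≈ 0.950000.
Is 19/20 < 1? YES.
Since P[∪ A_i] ≤ 19/20 < 1, the complement has P[∩ A_i^c] ≥ 1 − 19/20 = 1/20 > 0, so some outcome avoids every A_i.

28·p = 19/20 ≈ 0.950000; existence CERTIFIED by the union bound.


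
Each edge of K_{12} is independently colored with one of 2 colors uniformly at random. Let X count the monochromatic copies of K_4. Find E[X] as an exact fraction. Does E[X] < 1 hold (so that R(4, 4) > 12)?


E[X] = C(12, 4) · 2^{1 − 6} = 495 · 2^{−5} = 495/32.
As a reduced fraction: E[X] = 495/32 ≈ 15.469.
Is E[X] < 1? NO.
Since E[X] ≥ 1, the first-moment bound is inconclusive at n = 12; it does NOT by itself certify R(4, 4) > 12.

E[X] = 495/32 ≈ 15.469; E[X] ≥ 1; first-moment method inconclusive here.


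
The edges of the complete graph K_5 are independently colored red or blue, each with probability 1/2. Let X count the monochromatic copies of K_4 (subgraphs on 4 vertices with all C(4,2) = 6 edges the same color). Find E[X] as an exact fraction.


Let X = Σ_S X_S over the C(5, 4) = 5 subsets S of size 4, where X_S = 1 if the K_4 on S is monochromatic.
For a fixed S, the K_4 on S has C(4, 2) = 6 edges. P[all 6 edges red] = (1/2)^6, and likewise for blue, so P[monochromatic] = 2·(1/2)^6 = 2^{1 − 6} = 1/32.
By linearity of expectation: E[X] = C(5, 4) · 2^{1 − 6} = 5 · 1/32 = 5/32.
Numerically: E[X] ≈ 0.156.

E[X] = C(5,4)·2^(1−C(4,2)) = 5/32 ≈ 0.156.


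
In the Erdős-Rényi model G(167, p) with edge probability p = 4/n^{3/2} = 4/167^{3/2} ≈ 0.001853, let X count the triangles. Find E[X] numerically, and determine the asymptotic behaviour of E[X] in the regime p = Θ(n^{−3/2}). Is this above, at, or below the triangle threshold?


Number of potential triangles: C(167, 3) = 762355.
Each occurs with probability p³ ≈ (0.001853)³ ≈ 6.367308e-09.
By linearity: E[X] = C(167, 3)·p³ ≈ 762355 · 6.367308e-09 ≈ 0.0049.
Since α = 3/2 > 1, p = c/n^{3/2} = o(1/n) is below the triangle threshold p ~ 1/n. Asymptotically E[X] ~ (c³/6)·n^{3(1−α)} = (4³/6)·n^{-1.5} → 0, so by Markov's inequality G has no triangles w.h.p.

E[X] ≈ 0.0049; in regime p = Θ(1/n^{3/2}) E[X] tends to 0 (below the triangle threshold p ~ 1/n).


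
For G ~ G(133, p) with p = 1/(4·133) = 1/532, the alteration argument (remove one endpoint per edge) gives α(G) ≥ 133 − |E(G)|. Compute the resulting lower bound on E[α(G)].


E[|E(G)|] = C(133, 2)·p = 8778 · (1/532) = 33/2.
E[α(G)] ≥ n − E[|E(G)|] = 133 − 33/2 = 233/2.
Numerically: ≈ 116.5000.
(This is only a lower bound; the true E[α(G)] may be larger.)

E[α(G)] ≥ 233/2 ≈ 116.5000.


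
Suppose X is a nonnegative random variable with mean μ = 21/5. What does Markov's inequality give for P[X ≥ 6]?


μ = E[X] = 21/5, a = 6.
Markov: P[X ≥ 6] ≤ μ/a = (21/5)/6 = 7/10.
Numerically: ≈ 0.70000.
(Since a = 6 > μ = 4.20000, the bound 7/10 is < 1 and informative.)

P[X ≥ 6] ≤ 7/10 ≈ 0.70000.


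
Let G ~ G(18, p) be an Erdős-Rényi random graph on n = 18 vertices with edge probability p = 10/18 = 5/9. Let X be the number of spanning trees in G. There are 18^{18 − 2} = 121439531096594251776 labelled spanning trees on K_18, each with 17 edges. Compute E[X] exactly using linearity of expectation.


K_18 has 18^{18 − 2} = 121439531096594251776 labelled spanning trees.
For each such spanning tree H, let X_H = 1 if all 17 edges of H are present in G. Then P[X_H = 1] = p^{17} = (5/9)^{17} = 762939453125/16677181699666569.
Summing the indicators: E[X] = Σ_H E[X_H] = 121439531096594251776 · p^{17} = 121439531096594251776 · 762939453125/16677181699666569 = 50000000000000000/9.
Numerically: E[X] ≈ 5.556e+15.

E[X] = 121439531096594251776 · (5/9)^{17} = 50000000000000000/9 ≈ 5.556e+15.


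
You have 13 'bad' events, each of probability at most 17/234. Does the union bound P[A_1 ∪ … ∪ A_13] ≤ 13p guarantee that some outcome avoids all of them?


Union bound: P[∪_{i=1}^{13} A_i] ≤ Σ_i P[A_i] ≤ 13·p = 13·(17/234) = 17/18.
Numerically: 17/18 ≈ 0.9444.
Is 17/18 < 1? YES.
Since P[∪ A_i] ≤ 17/18 < 1, the complement has P[∩ A_i^c] ≥ 1 − 17/18 = 1/18 > 0, so some outcome avoids every A_i.

13·p = 17/18 ≈ 0.9444; existence CERTIFIED by the union bound.
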